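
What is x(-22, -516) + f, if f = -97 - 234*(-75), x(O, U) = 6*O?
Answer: 17321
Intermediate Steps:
f = 17453 (f = -97 + 17550 = 17453)
x(-22, -516) + f = 6*(-22) + 17453 = -132 + 17453 = 17321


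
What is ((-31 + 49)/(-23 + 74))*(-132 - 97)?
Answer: -1374/17 ≈ -80.823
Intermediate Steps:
((-31 + 49)/(-23 + 74))*(-132 - 97) = (18/51)*(-229) = (18*(1/51))*(-229) = (6/17)*(-229) = -1374/17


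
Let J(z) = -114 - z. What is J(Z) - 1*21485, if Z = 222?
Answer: -21821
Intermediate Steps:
J(Z) - 1*21485 = (-114 - 1*222) - 1*21485 = (-114 - 222) - 21485 = -336 - 21485 = -21821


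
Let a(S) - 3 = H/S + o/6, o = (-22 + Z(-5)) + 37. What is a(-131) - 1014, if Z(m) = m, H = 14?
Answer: -396710/393 ≈ -1009.4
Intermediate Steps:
o = 10 (o = (-22 - 5) + 37 = -27 + 37 = 10)
a(S) = 14/3 + 14/S (a(S) = 3 + (14/S + 10/6) = 3 + (14/S + 10*(⅙)) = 3 + (14/S + 5/3) = 3 + (5/3 + 14/S) = 14/3 + 14/S)
a(-131) - 1014 = (14/3 + 14/(-131)) - 1014 = (14/3 + 14*(-1/131)) - 1014 = (14/3 - 14/131) - 1014 = 1792/393 - 1014 = -396710/393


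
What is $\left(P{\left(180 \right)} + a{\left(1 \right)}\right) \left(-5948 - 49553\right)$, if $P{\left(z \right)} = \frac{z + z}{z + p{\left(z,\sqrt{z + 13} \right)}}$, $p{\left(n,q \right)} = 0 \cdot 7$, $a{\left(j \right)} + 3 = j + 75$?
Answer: $-4162575$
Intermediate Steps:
$a{\left(j \right)} = 72 + j$ ($a{\left(j \right)} = -3 + \left(j + 75\right) = -3 + \left(75 + j\right) = 72 + j$)
$p{\left(n,q \right)} = 0$
$P{\left(z \right)} = 2$ ($P{\left(z \right)} = \frac{z + z}{z + 0} = \frac{2 z}{z} = 2$)
$\left(P{\left(180 \right)} + a{\left(1 \right)}\right) \left(-5948 - 49553\right) = \left(2 + \left(72 + 1\right)\right) \left(-5948 - 49553\right) = \left(2 + 73\right) \left(-55501\right) = 75 \left(-55501\right) = -4162575$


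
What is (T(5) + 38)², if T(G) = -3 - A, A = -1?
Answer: 1296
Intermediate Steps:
T(G) = -2 (T(G) = -3 - 1*(-1) = -3 + 1 = -2)
(T(5) + 38)² = (-2 + 38)² = 36² = 1296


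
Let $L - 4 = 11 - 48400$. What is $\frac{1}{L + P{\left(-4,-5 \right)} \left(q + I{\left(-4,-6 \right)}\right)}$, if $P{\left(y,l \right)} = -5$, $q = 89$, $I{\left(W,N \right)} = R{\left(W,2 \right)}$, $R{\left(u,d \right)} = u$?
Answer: $- \frac{1}{48810} \approx -2.0488 \cdot 10^{-5}$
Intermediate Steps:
$I{\left(W,N \right)} = W$
$L = -48385$ ($L = 4 + \left(11 - 48400\right) = 4 - 48389 = -48385$)
$\frac{1}{L + P{\left(-4,-5 \right)} \left(q + I{\left(-4,-6 \right)}\right)} = \frac{1}{-48385 - 5 \left(89 - 4\right)} = \frac{1}{-48385 - 425} = \frac{1}{-48810} = - \frac{1}{48810}$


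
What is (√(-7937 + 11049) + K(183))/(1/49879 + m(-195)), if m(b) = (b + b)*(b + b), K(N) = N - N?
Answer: 99758*√778/7586595901 ≈ 0.00036677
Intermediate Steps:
K(N) = 0
m(b) = 4*b² (m(b) = (2*b)*(2*b) = 4*b²)
(√(-7937 + 11049) + K(183))/(1/49879 + m(-195)) = (√(-7937 + 11049) + 0)/(1/49879 + 4*(-195)²) = (√3112 + 0)/(1/49879 + 4*38025) = (2*√778 + 0)/(1/49879 + 152100) = (2*√778)/(7586595901/49879) = (2*√778)*(49879/7586595901) = 99758*√778/7586595901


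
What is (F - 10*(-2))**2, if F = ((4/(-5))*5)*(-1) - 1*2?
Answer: 484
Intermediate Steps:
F = 2 (F = ((4*(-1/5))*5)*(-1) - 2 = -4/5*5*(-1) - 2 = -4*(-1) - 2 = 4 - 2 = 2)
(F - 10*(-2))**2 = (2 - 10*(-2))**2 = (2 + 20)**2 = 22**2 = 484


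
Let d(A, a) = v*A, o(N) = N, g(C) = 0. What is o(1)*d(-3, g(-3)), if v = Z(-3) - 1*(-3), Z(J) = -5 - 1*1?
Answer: 9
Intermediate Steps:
Z(J) = -6 (Z(J) = -5 - 1 = -6)
v = -3 (v = -6 - 1*(-3) = -6 + 3 = -3)
d(A, a) = -3*A
o(1)*d(-3, g(-3)) = 1*(-3*(-3)) = 1*9 = 9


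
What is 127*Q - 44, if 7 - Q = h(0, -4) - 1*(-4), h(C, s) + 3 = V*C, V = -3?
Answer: 718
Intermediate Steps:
h(C, s) = -3 - 3*C
Q = 6 (Q = 7 - ((-3 - 3*0) - 1*(-4)) = 7 - ((-3 + 0) + 4) = 7 - (-3 + 4) = 7 - 1*1 = 7 - 1 = 6)
127*Q - 44 = 127*6 - 44 = 762 - 44 = 718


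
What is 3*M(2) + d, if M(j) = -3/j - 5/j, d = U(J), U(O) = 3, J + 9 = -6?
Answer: -9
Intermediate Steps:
J = -15 (J = -9 - 6 = -15)
d = 3
M(j) = -8/j
3*M(2) + d = 3*(-8/2) + 3 = 3*(-8*½) + 3 = 3*(-4) + 3 = -12 + 3 = -9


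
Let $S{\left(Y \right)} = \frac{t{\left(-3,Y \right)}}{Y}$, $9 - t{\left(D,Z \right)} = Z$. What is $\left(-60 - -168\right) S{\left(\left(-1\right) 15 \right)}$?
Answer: $- \frac{864}{5} \approx -172.8$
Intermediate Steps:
$t{\left(D,Z \right)} = 9 - Z$
$S{\left(Y \right)} = \frac{9 - Y}{Y}$
$\left(-60 - -168\right) S{\left(\left(-1\right) 15 \right)} = \left(-60 - -168\right) \frac{9 - \left(-1\right) 15}{\left(-1\right) 15} = \left(-60 + 168\right) \frac{9 - -15}{-15} = 108 \left(- \frac{9 + 15}{15}\right) = 108 \left(\left(- \frac{1}{15}\right) 24\right) = 108 \left(- \frac{8}{5}\right) = - \frac{864}{5}$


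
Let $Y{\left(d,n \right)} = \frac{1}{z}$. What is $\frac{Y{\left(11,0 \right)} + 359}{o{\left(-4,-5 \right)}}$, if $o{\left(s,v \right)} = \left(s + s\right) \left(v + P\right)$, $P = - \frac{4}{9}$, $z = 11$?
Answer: $\frac{17775}{2156} \approx 8.2444$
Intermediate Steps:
$Y{\left(d,n \right)} = \frac{1}{11}$
$P = - \frac{4}{9}$ ($P = \left(-4\right) \frac{1}{9} = - \frac{4}{9} \approx -0.44444$)
$o{\left(s,v \right)} = 2 s \left(- \frac{4}{9} + v\right)$ ($o{\left(s,v \right)} = \left(s + s\right) \left(v - \frac{4}{9}\right) = 2 s \left(- \frac{4}{9} + v\right)$)
$\frac{Y{\left(11,0 \right)} + 359}{o{\left(-4,-5 \right)}} = \frac{\frac{1}{11} + 359}{\frac{2}{9} \left(-4\right) \left(-4 + 9 \left(-5\right)\right)} = \frac{3950}{11 \cdot \frac{2}{9} \left(-4\right) \left(-4 - 45\right)} = \frac{3950}{11 \cdot \frac{2}{9} \left(-4\right) \left(-49\right)} = \frac{3950}{11 \cdot \frac{392}{9}} = \frac{3950}{11} \cdot \frac{9}{392} = \frac{17775}{2156}$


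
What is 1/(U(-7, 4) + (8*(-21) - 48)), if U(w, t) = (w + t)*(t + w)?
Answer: -1/207 ≈ -0.0048309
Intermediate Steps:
U(w, t) = (t + w)² (U(w, t) = (t + w)*(t + w) = (t + w)²)
1/(U(-7, 4) + (8*(-21) - 48)) = 1/((4 - 7)² + (8*(-21) - 48)) = 1/((-3)² + (-168 - 48)) = 1/(9 - 216) = 1/(-207) = -1/207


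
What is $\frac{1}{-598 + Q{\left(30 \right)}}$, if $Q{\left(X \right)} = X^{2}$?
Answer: $\frac{1}{302} \approx 0.0033113$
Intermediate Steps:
$\frac{1}{-598 + Q{\left(30 \right)}} = \frac{1}{-598 + 30^{2}} = \frac{1}{-598 + 900} = \frac{1}{302}$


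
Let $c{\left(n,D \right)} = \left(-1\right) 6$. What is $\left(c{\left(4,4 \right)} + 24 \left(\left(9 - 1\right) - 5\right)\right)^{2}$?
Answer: $4356$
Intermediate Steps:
$c{\left(n,D \right)} = -6$
$\left(c{\left(4,4 \right)} + 24 \left(\left(9 - 1\right) - 5\right)\right)^{2} = \left(-6 + 24 \left(\left(9 - 1\right) - 5\right)\right)^{2} = \left(-6 + 24 \left(8 - 5\right)\right)^{2} = \left(-6 + 24 \cdot 3\right)^{2} = \left(-6 + 72\right)^{2} = 66^{2} = 4356$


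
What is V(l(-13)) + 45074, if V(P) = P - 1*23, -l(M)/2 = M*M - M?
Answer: 44687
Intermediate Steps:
l(M) = -2*M**2 + 2*M (l(M) = -2*(M*M - M) = -2*(M**2 - M) = -2*M**2 + 2*M)
V(P) = -23 + P (V(P) = P - 23 = -23 + P)
V(l(-13)) + 45074 = (-23 + 2*(-13)*(1 - 1*(-13))) + 45074 = (-23 + 2*(-13)*(1 + 13)) + 45074 = (-23 + 2*(-13)*14) + 45074 = (-23 - 364) + 45074 = -387 + 45074 = 44687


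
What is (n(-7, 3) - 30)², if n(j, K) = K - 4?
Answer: 961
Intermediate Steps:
n(j, K) = -4 + K
(n(-7, 3) - 30)² = ((-4 + 3) - 30)² = (-1 - 30)² = (-31)² = 961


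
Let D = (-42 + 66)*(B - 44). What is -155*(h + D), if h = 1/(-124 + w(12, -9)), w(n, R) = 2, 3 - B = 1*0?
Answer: 18607595/122 ≈ 1.5252e+5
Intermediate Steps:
B = 3 (B = 3 - 0 = 3 - 1*0 = 3 + 0 = 3)
D = -984 (D = (-42 + 66)*(3 - 44) = 24*(-41) = -984)
h = -1/122 (h = 1/(-124 + 2) = 1/(-122) = -1/122 ≈ -0.0081967)
-155*(h + D) = -155*(-1/122 - 984) = -155*(-120049/122) = 18607595/122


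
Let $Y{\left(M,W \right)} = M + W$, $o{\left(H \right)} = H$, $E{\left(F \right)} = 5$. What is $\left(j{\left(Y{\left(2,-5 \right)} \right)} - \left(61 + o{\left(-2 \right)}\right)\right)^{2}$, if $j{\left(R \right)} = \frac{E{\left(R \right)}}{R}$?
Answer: $\frac{33124}{9} \approx 3680.4$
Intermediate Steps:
$j{\left(R \right)} = \frac{5}{R}$
$\left(j{\left(Y{\left(2,-5 \right)} \right)} - \left(61 + o{\left(-2 \right)}\right)\right)^{2} = \left(\frac{5}{2 - 5} - 59\right)^{2} = \left(\frac{5}{-3} + \left(-61 + 2\right)\right)^{2} = \left(5 \left(- \frac{1}{3}\right) - 59\right)^{2} = \left(- \frac{5}{3} - 59\right)^{2} = \left(- \frac{182}{3}\right)^{2} = \frac{33124}{9}$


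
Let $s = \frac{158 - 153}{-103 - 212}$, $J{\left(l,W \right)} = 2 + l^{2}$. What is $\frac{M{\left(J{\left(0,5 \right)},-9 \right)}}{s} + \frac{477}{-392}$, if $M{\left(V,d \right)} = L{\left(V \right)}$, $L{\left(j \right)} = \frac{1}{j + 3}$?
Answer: $- \frac{27081}{1960} \approx -13.817$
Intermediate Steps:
$L{\left(j \right)} = \frac{1}{3 + j}$
$M{\left(V,d \right)} = \frac{1}{3 + V}$
$s = - \frac{1}{63}$ ($s = \frac{5}{-315} = 5 \left(- \frac{1}{315}\right) = - \frac{1}{63} \approx -0.015873$)
$\frac{M{\left(J{\left(0,5 \right)},-9 \right)}}{s} + \frac{477}{-392} = \frac{1}{\left(3 + \left(2 + 0^{2}\right)\right) \left(- \frac{1}{63}\right)} + \frac{477}{-392} = \frac{1}{3 + \left(2 + 0\right)} \left(-63\right) + 477 \left(- \frac{1}{392}\right) = \frac{1}{3 + 2} \left(-63\right) - \frac{477}{392} = \frac{1}{5} \left(-63\right) - \frac{477}{392} = - \frac{63}{5} - \frac{477}{392} = - \frac{27081}{1960}$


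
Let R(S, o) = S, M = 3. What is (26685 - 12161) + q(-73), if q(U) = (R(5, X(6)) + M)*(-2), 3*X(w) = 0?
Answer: 14508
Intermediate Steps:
X(w) = 0 (X(w) = (1/3)*0 = 0)
q(U) = -16 (q(U) = (5 + 3)*(-2) = 8*(-2) = -16)
(26685 - 12161) + q(-73) = (26685 - 12161) - 16 = 14524 - 16 = 14508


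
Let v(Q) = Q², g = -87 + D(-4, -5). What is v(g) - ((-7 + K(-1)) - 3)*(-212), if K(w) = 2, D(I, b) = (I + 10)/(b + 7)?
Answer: 5360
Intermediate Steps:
D(I, b) = (10 + I)/(7 + b)
g = -84 (g = -87 + (10 - 4)/(7 - 5) = -87 + 6/2 = -87 + (½)*6 = -87 + 3 = -84)
v(g) - ((-7 + K(-1)) - 3)*(-212) = (-84)² - ((-7 + 2) - 3)*(-212) = 7056 - (-5 - 3)*(-212) = 7056 - (-8)*(-212) = 7056 - 1*1696 = 7056 - 1696 = 5360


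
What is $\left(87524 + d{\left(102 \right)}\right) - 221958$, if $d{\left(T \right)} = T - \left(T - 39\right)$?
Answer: $-134395$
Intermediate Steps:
$d{\left(T \right)} = 39$ ($d{\left(T \right)} = T - \left(T - 39\right) = T - \left(-39 + T\right) = 39$)
$\left(87524 + d{\left(102 \right)}\right) - 221958 = \left(87524 + 39\right) - 221958 = 87563 - 221958 = -134395$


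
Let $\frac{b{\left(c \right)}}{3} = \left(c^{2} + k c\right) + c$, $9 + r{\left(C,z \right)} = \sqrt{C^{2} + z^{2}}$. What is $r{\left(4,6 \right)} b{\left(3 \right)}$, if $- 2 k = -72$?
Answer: $-3240 + 720 \sqrt{13} \approx -644.0$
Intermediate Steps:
$k = 36$ ($k = \left(- \frac{1}{2}\right) \left(-72\right) = 36$)
$r{\left(C,z \right)} = -9 + \sqrt{C^{2} + z^{2}}$
$b{\left(c \right)} = 3 c^{2} + 111 c$ ($b{\left(c \right)} = 3 \left(\left(c^{2} + 36 c\right) + c\right) = 3 \left(c^{2} + 37 c\right) = 3 c^{2} + 111 c$)
$r{\left(4,6 \right)} b{\left(3 \right)} = \left(-9 + \sqrt{4^{2} + 6^{2}}\right) 3 \cdot 3 \left(37 + 3\right) = \left(-9 + \sqrt{16 + 36}\right) 3 \cdot 3 \cdot 40 = \left(-9 + \sqrt{52}\right) 360 = \left(-9 + 2 \sqrt{13}\right) 360 = -3240 + 720 \sqrt{13}$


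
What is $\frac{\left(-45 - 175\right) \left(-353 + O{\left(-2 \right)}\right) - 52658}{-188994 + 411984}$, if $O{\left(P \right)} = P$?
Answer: $\frac{12721}{111495} \approx 0.11409$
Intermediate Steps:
$\frac{\left(-45 - 175\right) \left(-353 + O{\left(-2 \right)}\right) - 52658}{-188994 + 411984} = \frac{\left(-45 - 175\right) \left(-353 - 2\right) - 52658}{-188994 + 411984} = \frac{\left(-220\right) \left(-355\right) - 52658}{222990} = \left(78100 - 52658\right) \frac{1}{222990} = 25442 \cdot \frac{1}{222990} = \frac{12721}{111495}$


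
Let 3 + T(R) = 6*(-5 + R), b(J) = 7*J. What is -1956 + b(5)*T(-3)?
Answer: -3741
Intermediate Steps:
T(R) = -33 + 6*R (T(R) = -3 + 6*(-5 + R) = -3 + (-30 + 6*R) = -33 + 6*R)
-1956 + b(5)*T(-3) = -1956 + (7*5)*(-33 + 6*(-3)) = -1956 + 35*(-33 - 18) = -1956 + 35*(-51) = -1956 - 1785 = -3741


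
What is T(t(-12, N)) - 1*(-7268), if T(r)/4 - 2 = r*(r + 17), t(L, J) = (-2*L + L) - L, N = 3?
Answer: 11212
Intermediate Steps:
t(L, J) = -2*L (t(L, J) = -L - L = -2*L)
T(r) = 8 + 4*r*(17 + r) (T(r) = 8 + 4*(r*(r + 17)) = 8 + 4*(r*(17 + r)) = 8 + 4*r*(17 + r))
T(t(-12, N)) - 1*(-7268) = (8 + 4*(-2*(-12))**2 + 68*(-2*(-12))) - 1*(-7268) = (8 + 4*24**2 + 68*24) + 7268 = (8 + 4*576 + 1632) + 7268 = (8 + 2304 + 1632) + 7268 = 3944 + 7268 = 11212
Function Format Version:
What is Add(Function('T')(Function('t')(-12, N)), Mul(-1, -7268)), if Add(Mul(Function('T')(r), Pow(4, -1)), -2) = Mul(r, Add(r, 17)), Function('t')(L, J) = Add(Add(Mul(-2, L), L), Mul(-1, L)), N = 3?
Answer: 11212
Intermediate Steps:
Function('t')(L, J) = Mul(-2, L) (Function('t')(L, J) = Add(Mul(-1, L), Mul(-1, L)) = Mul(-2, L))
Function('T')(r) = Add(8, Mul(4, r, Add(17, r))) (Function('T')(r) = Add(8, Mul(4, Mul(r, Add(r, 17)))) = Add(8, Mul(4, Mul(r, Add(17, r)))) = Add(8, Mul(4, r, Add(17, r))))
Add(Function('T')(Function('t')(-12, N)), Mul(-1, -7268)) = Add(Add(8, Mul(4, Pow(Mul(-2, -12), 2)), Mul(68, Mul(-2, -12))), Mul(-1, -7268)) = Add(Add(8, Mul(4, Pow(24, 2)), Mul(68, 24)), 7268) = Add(Add(8, Mul(4, 576), 1632), 7268) = Add(Add(8, 2304, 1632), 7268) = Add(3944, 7268) = 11212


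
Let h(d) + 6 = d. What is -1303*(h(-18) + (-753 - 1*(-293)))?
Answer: 630652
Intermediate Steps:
h(d) = -6 + d
-1303*(h(-18) + (-753 - 1*(-293))) = -1303*((-6 - 18) + (-753 - 1*(-293))) = -1303*(-24 + (-753 + 293)) = -1303*(-24 - 460) = -1303*(-484) = 630652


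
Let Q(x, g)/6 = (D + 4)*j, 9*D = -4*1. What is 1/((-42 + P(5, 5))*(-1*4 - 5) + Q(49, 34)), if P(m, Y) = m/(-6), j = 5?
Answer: 6/2953 ≈ 0.0020318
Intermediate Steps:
D = -4/9 (D = (-4*1)/9 = (⅑)*(-4) = -4/9 ≈ -0.44444)
P(m, Y) = -m/6 (P(m, Y) = m*(-⅙) = -m/6)
Q(x, g) = 320/3 (Q(x, g) = 6*((-4/9 + 4)*5) = 6*((32/9)*5) = 6*(160/9) = 320/3)
1/((-42 + P(5, 5))*(-1*4 - 5) + Q(49, 34)) = 1/((-42 - ⅙*5)*(-1*4 - 5) + 320/3) = 1/((-42 - ⅚)*(-4 - 5) + 320/3) = 1/(-257/6*(-9) + 320/3) = 1/(771/2 + 320/3) = 1/(2953/6) = 6/2953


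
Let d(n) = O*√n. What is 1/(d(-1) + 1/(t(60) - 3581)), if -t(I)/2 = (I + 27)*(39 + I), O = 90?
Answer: -20807/3506743116901 - 38963812410*I/3506743116901 ≈ -5.9334e-9 - 0.011111*I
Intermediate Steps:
t(I) = -2*(27 + I)*(39 + I) (t(I) = -2*(I + 27)*(39 + I) = -2*(27 + I)*(39 + I))
d(n) = 90*√n
1/(d(-1) + 1/(t(60) - 3581)) = 1/(90*√(-1) + 1/((-2106 - 132*60 - 2*60²) - 3581)) = 1/(90*I + 1/((-2106 - 7920 - 2*3600) - 3581)) = 1/(90*I + 1/((-2106 - 7920 - 7200) - 3581)) = 1/(90*I + 1/(-17226 - 3581)) = 1/(90*I + 1/(-20807)) = 1/(90*I - 1/20807) = 1/(-1/20807 + 90*I) = 432931249*(-1/20807 - 90*I)/3506743116901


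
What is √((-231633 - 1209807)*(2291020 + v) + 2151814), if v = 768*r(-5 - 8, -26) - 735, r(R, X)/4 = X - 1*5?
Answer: I*√3164035044506 ≈ 1.7788e+6*I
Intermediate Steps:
r(R, X) = -20 + 4*X (r(R, X) = 4*(X - 1*5) = 4*(X - 5) = 4*(-5 + X) = -20 + 4*X)
v = -95967 (v = 768*(-20 + 4*(-26)) - 735 = 768*(-20 - 104) - 735 = 768*(-124) - 735 = -95232 - 735 = -95967)
√((-231633 - 1209807)*(2291020 + v) + 2151814) = √((-231633 - 1209807)*(2291020 - 95967) + 2151814) = √(-1441440*2195053 + 2151814) = √(-3164037196320 + 2151814) = √(-3164035044506) = I*√3164035044506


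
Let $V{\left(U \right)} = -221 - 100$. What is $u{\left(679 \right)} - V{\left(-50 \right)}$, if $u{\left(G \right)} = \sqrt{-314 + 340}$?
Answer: $321 + \sqrt{26} \approx 326.1$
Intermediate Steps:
$V{\left(U \right)} = -321$ ($V{\left(U \right)} = -221 - 100 = -321$)
$u{\left(G \right)} = \sqrt{26}$
$u{\left(679 \right)} - V{\left(-50 \right)} = \sqrt{26} - -321 = \sqrt{26} + 321 = 321 + \sqrt{26}$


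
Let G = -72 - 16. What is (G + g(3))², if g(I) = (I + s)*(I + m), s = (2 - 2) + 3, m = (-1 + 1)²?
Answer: 4900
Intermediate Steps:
m = 0 (m = 0² = 0)
s = 3 (s = 0 + 3 = 3)
G = -88
g(I) = I*(3 + I) (g(I) = (I + 3)*(I + 0) = (3 + I)*I = I*(3 + I))
(G + g(3))² = (-88 + 3*(3 + 3))² = (-88 + 3*6)² = (-88 + 18)² = (-70)² = 4900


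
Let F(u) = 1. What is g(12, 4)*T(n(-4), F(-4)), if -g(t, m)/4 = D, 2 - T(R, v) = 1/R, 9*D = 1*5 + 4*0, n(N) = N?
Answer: -5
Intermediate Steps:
D = 5/9 (D = (1*5 + 4*0)/9 = (5 + 0)/9 = (⅑)*5 = 5/9 ≈ 0.55556)
T(R, v) = 2 - 1/R
g(t, m) = -20/9 (g(t, m) = -4*5/9 = -20/9)
g(12, 4)*T(n(-4), F(-4)) = -20*(2 - 1/(-4))/9 = -20*(2 - 1*(-¼))/9 = -20*(2 + ¼)/9 = -20/9*9/4 = -5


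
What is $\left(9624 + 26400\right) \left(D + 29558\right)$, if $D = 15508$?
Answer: $1623457584$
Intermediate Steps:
$\left(9624 + 26400\right) \left(D + 29558\right) = \left(9624 + 26400\right) \left(15508 + 29558\right) = 36024 \cdot 45066 = 1623457584$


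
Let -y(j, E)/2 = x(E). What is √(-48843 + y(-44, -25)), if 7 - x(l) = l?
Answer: I*√48907 ≈ 221.15*I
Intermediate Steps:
x(l) = 7 - l
y(j, E) = -14 + 2*E (y(j, E) = -2*(7 - E) = -14 + 2*E)
√(-48843 + y(-44, -25)) = √(-48843 + (-14 + 2*(-25))) = √(-48843 + (-14 - 50)) = √(-48843 - 64) = √(-48907) = I*√48907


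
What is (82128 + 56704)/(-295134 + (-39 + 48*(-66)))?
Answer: -138832/298341 ≈ -0.46535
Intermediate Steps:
(82128 + 56704)/(-295134 + (-39 + 48*(-66))) = 138832/(-295134 + (-39 - 3168)) = 138832/(-295134 - 3207) = 138832/(-298341) = 138832*(-1/298341) = -138832/298341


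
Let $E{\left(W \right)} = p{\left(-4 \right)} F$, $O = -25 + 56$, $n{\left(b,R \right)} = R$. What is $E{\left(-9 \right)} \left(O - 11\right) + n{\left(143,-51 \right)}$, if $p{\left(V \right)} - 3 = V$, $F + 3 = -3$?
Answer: $69$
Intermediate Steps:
$F = -6$ ($F = -3 - 3 = -6$)
$p{\left(V \right)} = 3 + V$
$O = 31$
$E{\left(W \right)} = 6$ ($E{\left(W \right)} = \left(3 - 4\right) \left(-6\right) = \left(-1\right) \left(-6\right) = 6$)
$E{\left(-9 \right)} \left(O - 11\right) + n{\left(143,-51 \right)} = 6 \left(31 - 11\right) - 51 = 6 \cdot 20 - 51 = 120 - 51 = 69$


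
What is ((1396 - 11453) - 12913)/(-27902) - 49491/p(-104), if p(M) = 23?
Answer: -690184786/320873 ≈ -2151.0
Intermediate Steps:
((1396 - 11453) - 12913)/(-27902) - 49491/p(-104) = ((1396 - 11453) - 12913)/(-27902) - 49491/23 = (-10057 - 12913)*(-1/27902) - 49491*1/23 = -22970*(-1/27902) - 49491/23 = 11485/13951 - 49491/23 = -690184786/320873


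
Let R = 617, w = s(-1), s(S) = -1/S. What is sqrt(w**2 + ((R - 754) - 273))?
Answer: I*sqrt(409) ≈ 20.224*I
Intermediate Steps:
w = 1 (w = -1/(-1) = -1*(-1) = 1)
sqrt(w**2 + ((R - 754) - 273)) = sqrt(1**2 + ((617 - 754) - 273)) = sqrt(1 + (-137 - 273)) = sqrt(1 - 410) = sqrt(-409) = I*sqrt(409)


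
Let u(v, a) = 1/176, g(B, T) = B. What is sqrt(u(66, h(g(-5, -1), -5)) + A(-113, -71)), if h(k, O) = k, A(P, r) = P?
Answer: I*sqrt(218757)/44 ≈ 10.63*I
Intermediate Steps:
u(v, a) = 1/176
sqrt(u(66, h(g(-5, -1), -5)) + A(-113, -71)) = sqrt(1/176 - 113) = sqrt(-19887/176) = I*sqrt(218757)/44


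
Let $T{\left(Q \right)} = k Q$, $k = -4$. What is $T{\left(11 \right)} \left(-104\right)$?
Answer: $4576$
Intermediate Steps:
$T{\left(Q \right)} = - 4 Q$
$T{\left(11 \right)} \left(-104\right) = \left(-4\right) 11 \left(-104\right) = \left(-44\right) \left(-104\right) = 4576$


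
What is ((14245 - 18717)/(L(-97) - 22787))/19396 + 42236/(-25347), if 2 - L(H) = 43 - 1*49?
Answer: -119619607990/71787494583 ≈ -1.6663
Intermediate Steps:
L(H) = 8 (L(H) = 2 - (43 - 1*49) = 2 - (43 - 49) = 2 - 1*(-6) = 2 + 6 = 8)
((14245 - 18717)/(L(-97) - 22787))/19396 + 42236/(-25347) = ((14245 - 18717)/(8 - 22787))/19396 + 42236/(-25347) = -4472/(-22779)*(1/19396) + 42236*(-1/25347) = -4472*(-1/22779)*(1/19396) - 42236/25347 = (4472/22779)*(1/19396) - 42236/25347 = 86/8496567 - 42236/25347 = -119619607990/71787494583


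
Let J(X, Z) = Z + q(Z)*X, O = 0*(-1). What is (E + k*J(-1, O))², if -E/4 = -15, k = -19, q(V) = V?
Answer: 3600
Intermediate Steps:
O = 0
E = 60 (E = -4*(-15) = 60)
J(X, Z) = Z + X*Z (J(X, Z) = Z + Z*X = Z + X*Z)
(E + k*J(-1, O))² = (60 - 0*(1 - 1))² = (60 - 0*0)² = (60 - 19*0)² = (60 + 0)² = 60² = 3600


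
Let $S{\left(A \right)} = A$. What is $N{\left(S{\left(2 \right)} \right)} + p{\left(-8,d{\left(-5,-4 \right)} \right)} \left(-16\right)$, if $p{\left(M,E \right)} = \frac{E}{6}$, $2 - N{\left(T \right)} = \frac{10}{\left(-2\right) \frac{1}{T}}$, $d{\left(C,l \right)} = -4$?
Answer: $\frac{68}{3} \approx 22.667$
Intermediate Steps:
$N{\left(T \right)} = 2 + 5 T$ ($N{\left(T \right)} = 2 - \frac{10}{\left(-2\right) \frac{1}{T}} = 2 - 10 \left(- \frac{T}{2}\right) = 2 - - 5 T = 2 + 5 T$)
$p{\left(M,E \right)} = \frac{E}{6}$ ($p{\left(M,E \right)} = E \frac{1}{6} = \frac{E}{6}$)
$N{\left(S{\left(2 \right)} \right)} + p{\left(-8,d{\left(-5,-4 \right)} \right)} \left(-16\right) = \left(2 + 5 \cdot 2\right) + \frac{1}{6} \left(-4\right) \left(-16\right) = \left(2 + 10\right) - - \frac{32}{3} = 12 + \frac{32}{3} = \frac{68}{3}$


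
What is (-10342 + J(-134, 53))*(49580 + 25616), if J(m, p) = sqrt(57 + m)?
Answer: -777677032 + 75196*I*sqrt(77) ≈ -7.7768e+8 + 6.5984e+5*I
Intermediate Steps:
(-10342 + J(-134, 53))*(49580 + 25616) = (-10342 + sqrt(57 - 134))*(49580 + 25616) = (-10342 + sqrt(-77))*75196 = (-10342 + I*sqrt(77))*75196 = -777677032 + 75196*I*sqrt(77)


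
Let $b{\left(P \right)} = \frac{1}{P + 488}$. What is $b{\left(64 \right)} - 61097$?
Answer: $- \frac{33725543}{552} \approx -61097.0$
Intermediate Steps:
$b{\left(P \right)} = \frac{1}{488 + P}$
$b{\left(64 \right)} - 61097 = \frac{1}{488 + 64} - 61097 = \frac{1}{552} - 61097 = - \frac{33725543}{552}$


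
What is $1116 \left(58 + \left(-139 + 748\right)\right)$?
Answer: $744372$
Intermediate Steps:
$1116 \left(58 + \left(-139 + 748\right)\right) = 1116 \left(58 + 609\right) = 1116 \cdot 667 = 744372$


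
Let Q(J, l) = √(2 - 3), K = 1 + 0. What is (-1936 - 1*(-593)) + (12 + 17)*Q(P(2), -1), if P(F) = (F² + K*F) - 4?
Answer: -1343 + 29*I ≈ -1343.0 + 29.0*I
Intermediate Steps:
K = 1
P(F) = -4 + F + F² (P(F) = (F² + 1*F) - 4 = (F² + F) - 4 = (F + F²) - 4 = -4 + F + F²)
Q(J, l) = I (Q(J, l) = √(-1) = I)
(-1936 - 1*(-593)) + (12 + 17)*Q(P(2), -1) = (-1936 - 1*(-593)) + (12 + 17)*I = (-1936 + 593) + 29*I = -1343 + 29*I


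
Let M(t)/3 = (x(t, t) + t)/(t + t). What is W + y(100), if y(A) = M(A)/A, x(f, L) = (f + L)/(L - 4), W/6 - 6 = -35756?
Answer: -686399951/3200 ≈ -2.1450e+5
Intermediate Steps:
W = -214500 (W = 36 + 6*(-35756) = 36 - 214536 = -214500)
x(f, L) = (L + f)/(-4 + L)
M(t) = 3*(t + 2*t/(-4 + t))/(2*t) (M(t) = 3*(((t + t)/(-4 + t) + t)/(t + t)) = 3*(((2*t)/(-4 + t) + t)/((2*t))) = 3*((2*t/(-4 + t) + t)*(1/(2*t))) = 3*((t + 2*t/(-4 + t))*(1/(2*t))) = 3*((t + 2*t/(-4 + t))/(2*t)) = 3*(t + 2*t/(-4 + t))/(2*t))
y(A) = 3*(-2 + A)/(2*A*(-4 + A)) (y(A) = (3*(-2 + A)/(2*(-4 + A)))/A = 3*(-2 + A)/(2*A*(-4 + A)))
W + y(100) = -214500 + (3/2)*(-2 + 100)/(100*(-4 + 100)) = -214500 + (3/2)*(1/100)*98/96 = -214500 + (3/2)*(1/100)*(1/96)*98 = -214500 + 49/3200 = -686399951/3200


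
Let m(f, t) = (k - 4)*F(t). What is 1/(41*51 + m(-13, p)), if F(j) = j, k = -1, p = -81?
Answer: 1/2496 ≈ 0.00040064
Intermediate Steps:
m(f, t) = -5*t (m(f, t) = (-1 - 4)*t = -5*t)
1/(41*51 + m(-13, p)) = 1/(41*51 - 5*(-81)) = 1/(2091 + 405) = 1/2496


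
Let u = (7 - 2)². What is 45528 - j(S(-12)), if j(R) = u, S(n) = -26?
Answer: 45503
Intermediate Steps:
u = 25 (u = 5² = 25)
j(R) = 25
45528 - j(S(-12)) = 45528 - 1*25 = 45528 - 25 = 45503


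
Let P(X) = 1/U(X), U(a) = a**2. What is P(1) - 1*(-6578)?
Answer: 6579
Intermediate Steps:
P(X) = X**(-2) (P(X) = 1/(X**2) = X**(-2))
P(1) - 1*(-6578) = 1**(-2) - 1*(-6578) = 1 + 6578 = 6579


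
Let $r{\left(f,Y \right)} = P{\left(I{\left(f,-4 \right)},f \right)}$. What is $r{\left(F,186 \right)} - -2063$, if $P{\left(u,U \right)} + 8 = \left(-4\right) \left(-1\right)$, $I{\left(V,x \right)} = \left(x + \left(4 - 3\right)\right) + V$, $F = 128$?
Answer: $2059$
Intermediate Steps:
$I{\left(V,x \right)} = 1 + V + x$ ($I{\left(V,x \right)} = \left(x + 1\right) + V = \left(1 + x\right) + V = 1 + V + x$)
$P{\left(u,U \right)} = -4$ ($P{\left(u,U \right)} = -8 - -4 = -8 + 4 = -4$)
$r{\left(f,Y \right)} = -4$
$r{\left(F,186 \right)} - -2063 = -4 - -2063 = -4 + 2063 = 2059$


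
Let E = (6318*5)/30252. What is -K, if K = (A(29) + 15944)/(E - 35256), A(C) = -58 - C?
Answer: 79950994/177755487 ≈ 0.44978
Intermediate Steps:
E = 5265/5042 (E = 31590*(1/30252) = 5265/5042 ≈ 1.0442)
K = -79950994/177755487 (K = ((-58 - 1*29) + 15944)/(5265/5042 - 35256) = ((-58 - 29) + 15944)/(-177755487/5042) = (-87 + 15944)*(-5042/177755487) = 15857*(-5042/177755487) = -79950994/177755487 ≈ -0.44978)
-K = -1*(-79950994/177755487) = 79950994/177755487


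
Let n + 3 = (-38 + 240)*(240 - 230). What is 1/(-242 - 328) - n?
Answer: -1149691/570 ≈ -2017.0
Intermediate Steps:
n = 2017 (n = -3 + (-38 + 240)*(240 - 230) = -3 + 202*10 = -3 + 2020 = 2017)
1/(-242 - 328) - n = 1/(-242 - 328) - 1*2017 = 1/(-570) - 2017 = -1/570 - 2017 = -1149691/570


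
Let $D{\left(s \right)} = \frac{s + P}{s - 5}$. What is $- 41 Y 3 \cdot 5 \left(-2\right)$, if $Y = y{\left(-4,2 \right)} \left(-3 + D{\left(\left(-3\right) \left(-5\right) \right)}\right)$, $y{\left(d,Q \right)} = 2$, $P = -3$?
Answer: $-4428$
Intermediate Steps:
$D{\left(s \right)} = \frac{-3 + s}{-5 + s}$ ($D{\left(s \right)} = \frac{s - 3}{s - 5} = \frac{-3 + s}{-5 + s}$)
$Y = - \frac{18}{5}$ ($Y = 2 \left(-3 + \frac{-3 - -15}{-5 - -15}\right) = 2 \left(-3 + \frac{-3 + 15}{-5 + 15}\right) = 2 \left(-3 + \frac{1}{10} \cdot 12\right) = 2 \left(-3 + \frac{6}{5}\right) = 2 \left(- \frac{9}{5}\right) = - \frac{18}{5} \approx -3.6$)
$- 41 Y 3 \cdot 5 \left(-2\right) = \left(-41\right) \left(- \frac{18}{5}\right) 3 \cdot 5 \left(-2\right) = \frac{738 \cdot 15 \left(-2\right)}{5} = \frac{738}{5} \left(-30\right) = -4428$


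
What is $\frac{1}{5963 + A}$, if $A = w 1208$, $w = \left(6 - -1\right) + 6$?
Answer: $\frac{1}{21667} \approx 4.6153 \cdot 10^{-5}$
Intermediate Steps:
$w = 13$ ($w = \left(6 + 1\right) + 6 = 7 + 6 = 13$)
$A = 15704$ ($A = 13 \cdot 1208 = 15704$)
$\frac{1}{5963 + A} = \frac{1}{5963 + 15704} = \frac{1}{21667}$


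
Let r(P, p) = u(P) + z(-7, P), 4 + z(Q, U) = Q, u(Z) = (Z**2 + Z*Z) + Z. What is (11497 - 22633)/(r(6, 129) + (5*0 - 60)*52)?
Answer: 11136/3053 ≈ 3.6476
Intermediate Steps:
u(Z) = Z + 2*Z**2 (u(Z) = (Z**2 + Z**2) + Z = 2*Z**2 + Z = Z + 2*Z**2)
z(Q, U) = -4 + Q
r(P, p) = -11 + P*(1 + 2*P) (r(P, p) = P*(1 + 2*P) + (-4 - 7) = P*(1 + 2*P) - 11 = -11 + P*(1 + 2*P))
(11497 - 22633)/(r(6, 129) + (5*0 - 60)*52) = (11497 - 22633)/((-11 + 6*(1 + 2*6)) + (5*0 - 60)*52) = -11136/((-11 + 6*(1 + 12)) + (0 - 60)*52) = -11136/((-11 + 6*13) - 60*52) = -11136/((-11 + 78) - 3120) = -11136/(67 - 3120) = -11136/(-3053) = -11136*(-1/3053) = 11136/3053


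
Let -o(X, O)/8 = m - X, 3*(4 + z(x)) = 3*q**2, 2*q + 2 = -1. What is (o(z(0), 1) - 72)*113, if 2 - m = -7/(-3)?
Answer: -28250/3 ≈ -9416.7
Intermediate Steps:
q = -3/2 (q = -1 + (1/2)*(-1) = -1 - 1/2 = -3/2 ≈ -1.5000)
m = -1/3 (m = 2 - (-7)/(-3) = 2 - (-7)*(-1)/3 = 2 - 1*7/3 = 2 - 7/3 = -1/3 ≈ -0.33333)
z(x) = -7/4 (z(x) = -4 + (3*(-3/2)**2)/3 = -4 + (3*(9/4))/3 = -4 + (1/3)*(27/4) = -4 + 9/4 = -7/4)
o(X, O) = 8/3 + 8*X (o(X, O) = -8*(-1/3 - X) = 8/3 + 8*X)
(o(z(0), 1) - 72)*113 = ((8/3 + 8*(-7/4)) - 72)*113 = ((8/3 - 14) - 72)*113 = (-34/3 - 72)*113 = -250/3*113 = -28250/3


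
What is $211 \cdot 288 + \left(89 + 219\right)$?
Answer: $61076$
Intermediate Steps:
$211 \cdot 288 + \left(89 + 219\right) = 60768 + 308 = 61076$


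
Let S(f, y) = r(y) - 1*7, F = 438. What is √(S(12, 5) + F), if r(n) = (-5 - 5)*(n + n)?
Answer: √331 ≈ 18.193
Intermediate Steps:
r(n) = -20*n
S(f, y) = -7 - 20*y (S(f, y) = -20*y - 1*7 = -20*y - 7 = -7 - 20*y)
√(S(12, 5) + F) = √((-7 - 20*5) + 438) = √((-7 - 100) + 438) = √(-107 + 438) = √331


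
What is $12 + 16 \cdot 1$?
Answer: $28$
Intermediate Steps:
$12 + 16 \cdot 1 = 12 + 16 = 28$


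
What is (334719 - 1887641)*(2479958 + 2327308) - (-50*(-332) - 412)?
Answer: -7465309147440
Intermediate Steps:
(334719 - 1887641)*(2479958 + 2327308) - (-50*(-332) - 412) = -1552922*4807266 - (16600 - 412) = -7465309131252 - 1*16188 = -7465309131252 - 16188 = -7465309147440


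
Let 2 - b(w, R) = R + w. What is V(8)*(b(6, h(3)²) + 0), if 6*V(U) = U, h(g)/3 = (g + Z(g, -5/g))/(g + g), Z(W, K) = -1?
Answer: -20/3 ≈ -6.6667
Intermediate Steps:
h(g) = 3*(-1 + g)/(2*g) (h(g) = 3*((g - 1)/(g + g)) = 3*((-1 + g)/((2*g))) = 3*((-1 + g)*(1/(2*g))) = 3*((-1 + g)/(2*g)) = 3*(-1 + g)/(2*g))
V(U) = U/6
b(w, R) = 2 - R - w (b(w, R) = 2 - (R + w) = 2 + (-R - w) = 2 - R - w)
V(8)*(b(6, h(3)²) + 0) = ((⅙)*8)*((2 - ((3/2)*(-1 + 3)/3)² - 1*6) + 0) = 4*((2 - ((3/2)*(⅓)*2)² - 6) + 0)/3 = 4*((2 - 1*1² - 6) + 0)/3 = 4*((2 - 1*1 - 6) + 0)/3 = 4*((2 - 1 - 6) + 0)/3 = 4*(-5 + 0)/3 = (4/3)*(-5) = -20/3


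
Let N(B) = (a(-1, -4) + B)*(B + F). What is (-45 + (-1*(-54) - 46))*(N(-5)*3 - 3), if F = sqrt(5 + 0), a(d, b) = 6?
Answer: 666 - 111*sqrt(5) ≈ 417.80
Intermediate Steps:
F = sqrt(5) ≈ 2.2361
N(B) = (6 + B)*(B + sqrt(5))
(-45 + (-1*(-54) - 46))*(N(-5)*3 - 3) = (-45 + (-1*(-54) - 46))*(((-5)**2 + 6*(-5) + 6*sqrt(5) - 5*sqrt(5))*3 - 3) = (-45 + (54 - 46))*((25 - 30 + 6*sqrt(5) - 5*sqrt(5))*3 - 3) = (-45 + 8)*((-5 + sqrt(5))*3 - 3) = -37*((-15 + 3*sqrt(5)) - 3) = -37*(-18 + 3*sqrt(5)) = 666 - 111*sqrt(5)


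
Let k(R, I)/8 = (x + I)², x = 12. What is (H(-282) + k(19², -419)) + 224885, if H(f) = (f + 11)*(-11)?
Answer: 1553058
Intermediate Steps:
k(R, I) = 8*(12 + I)²
H(f) = -121 - 11*f (H(f) = (11 + f)*(-11) = -121 - 11*f)
(H(-282) + k(19², -419)) + 224885 = ((-121 - 11*(-282)) + 8*(12 - 419)²) + 224885 = ((-121 + 3102) + 8*(-407)²) + 224885 = (2981 + 8*165649) + 224885 = (2981 + 1325192) + 224885 = 1328173 + 224885 = 1553058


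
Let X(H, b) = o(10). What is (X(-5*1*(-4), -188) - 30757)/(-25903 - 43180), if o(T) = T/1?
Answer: 30747/69083 ≈ 0.44507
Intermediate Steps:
o(T) = T (o(T) = T*1 = T)
X(H, b) = 10
(X(-5*1*(-4), -188) - 30757)/(-25903 - 43180) = (10 - 30757)/(-25903 - 43180) = -30747/(-69083) = -30747*(-1/69083) = 30747/69083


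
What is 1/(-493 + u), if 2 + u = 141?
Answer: -1/354 ≈ -0.0028249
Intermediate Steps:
u = 139 (u = -2 + 141 = 139)
1/(-493 + u) = 1/(-493 + 139) = 1/(-354) = -1/354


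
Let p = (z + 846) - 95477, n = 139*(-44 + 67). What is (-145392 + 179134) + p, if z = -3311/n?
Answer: -194665444/3197 ≈ -60890.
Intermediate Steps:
n = 3197 (n = 139*23 = 3197)
z = -3311/3197 ≈ -1.0357
p = -302538618/3197 (p = (-3311/3197 + 846) - 95477 = 2701351/3197 - 95477 = -302538618/3197 ≈ -94632.)
(-145392 + 179134) + p = (-145392 + 179134) - 302538618/3197 = 33742 - 302538618/3197 = -194665444/3197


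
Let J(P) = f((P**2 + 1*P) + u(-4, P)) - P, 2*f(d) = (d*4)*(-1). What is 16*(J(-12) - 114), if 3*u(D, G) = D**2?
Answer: -18080/3 ≈ -6026.7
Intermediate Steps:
u(D, G) = D**2/3
f(d) = -2*d (f(d) = ((d*4)*(-1))/2 = ((4*d)*(-1))/2 = (-4*d)/2 = -2*d)
J(P) = -32/3 - 3*P - 2*P**2 (J(P) = -2*((P**2 + 1*P) + (1/3)*(-4)**2) - P = -2*((P**2 + P) + (1/3)*16) - P = -2*((P + P**2) + 16/3) - P = -2*(16/3 + P + P**2) - P = (-32/3 - 2*P - 2*P**2) - P = -32/3 - 3*P - 2*P**2)
16*(J(-12) - 114) = 16*((-32/3 - 3*(-12) - 2*(-12)**2) - 114) = 16*((-32/3 + 36 - 2*144) - 114) = 16*((-32/3 + 36 - 288) - 114) = 16*(-788/3 - 114) = 16*(-1130/3) = -18080/3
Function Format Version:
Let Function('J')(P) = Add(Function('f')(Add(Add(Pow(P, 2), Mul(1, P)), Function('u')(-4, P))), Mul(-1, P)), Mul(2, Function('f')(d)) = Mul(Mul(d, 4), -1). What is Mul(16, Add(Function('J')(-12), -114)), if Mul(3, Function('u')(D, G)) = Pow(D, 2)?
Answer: Rational(-18080, 3) ≈ -6026.7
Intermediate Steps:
Function('u')(D, G) = Mul(Rational(1, 3), Pow(D, 2))
Function('f')(d) = Mul(-2, d) (Function('f')(d) = Mul(Rational(1, 2), Mul(Mul(d, 4), -1)) = Mul(Rational(1, 2), Mul(Mul(4, d), -1)) = Mul(Rational(1, 2), Mul(-4, d)) = Mul(-2, d))
Function('J')(P) = Add(Rational(-32, 3), Mul(-3, P), Mul(-2, Pow(P, 2))) (Function('J')(P) = Add(Mul(-2, Add(Add(Pow(P, 2), Mul(1, P)), Mul(Rational(1, 3), Pow(-4, 2)))), Mul(-1, P)) = Add(Mul(-2, Add(Add(Pow(P, 2), P), Mul(Rational(1, 3), 16))), Mul(-1, P)) = Add(Mul(-2, Add(Add(P, Pow(P, 2)), Rational(16, 3))), Mul(-1, P)) = Add(Mul(-2, Add(Rational(16, 3), P, Pow(P, 2))), Mul(-1, P)) = Add(Add(Rational(-32, 3), Mul(-2, P), Mul(-2, Pow(P, 2))), Mul(-1, P)) = Add(Rational(-32, 3), Mul(-3, P), Mul(-2, Pow(P, 2))))
Mul(16, Add(Function('J')(-12), -114)) = Mul(16, Add(Add(Rational(-32, 3), Mul(-3, -12), Mul(-2, Pow(-12, 2))), -114)) = Mul(16, Add(Add(Rational(-32, 3), 36, Mul(-2, 144)), -114)) = Mul(16, Add(Add(Rational(-32, 3), 36, -288), -114)) = Mul(16, Add(Rational(-788, 3), -114)) = Mul(16, Rational(-1130, 3)) = Rational(-18080, 3)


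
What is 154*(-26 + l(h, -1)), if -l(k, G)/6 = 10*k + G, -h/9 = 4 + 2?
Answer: 495880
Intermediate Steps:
h = -54 (h = -9*(4 + 2) = -9*6 = -54)
l(k, G) = -60*k - 6*G (l(k, G) = -6*(10*k + G) = -6*(G + 10*k) = -60*k - 6*G)
154*(-26 + l(h, -1)) = 154*(-26 + (-60*(-54) - 6*(-1))) = 154*(-26 + (3240 + 6)) = 154*(-26 + 3246) = 154*3220 = 495880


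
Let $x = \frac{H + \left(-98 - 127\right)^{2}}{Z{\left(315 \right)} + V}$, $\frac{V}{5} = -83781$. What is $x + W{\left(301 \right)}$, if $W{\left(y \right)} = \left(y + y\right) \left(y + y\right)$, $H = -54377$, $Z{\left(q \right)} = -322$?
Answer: $\frac{151929545460}{419227} \approx 3.624 \cdot 10^{5}$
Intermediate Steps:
$V = -418905$ ($V = 5 \left(-83781\right) = -418905$)
$W{\left(y \right)} = 4 y^{2}$ ($W{\left(y \right)} = 2 y 2 y = 4 y^{2}$)
$x = \frac{3752}{419227}$ ($x = \frac{-54377 + \left(-98 - 127\right)^{2}}{-322 - 418905} = \frac{-54377 + \left(-225\right)^{2}}{-419227} = \left(-54377 + 50625\right) \left(- \frac{1}{419227}\right) = \left(-3752\right) \left(- \frac{1}{419227}\right) = \frac{3752}{419227} \approx 0.0089498$)
$x + W{\left(301 \right)} = \frac{3752}{419227} + 4 \cdot 301^{2} = \frac{3752}{419227} + 4 \cdot 90601 = \frac{3752}{419227} + 362404 = \frac{151929545460}{419227}$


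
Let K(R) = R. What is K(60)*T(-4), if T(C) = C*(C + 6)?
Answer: -480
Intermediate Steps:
T(C) = C*(6 + C)
K(60)*T(-4) = 60*(-4*(6 - 4)) = 60*(-4*2) = 60*(-8) = -480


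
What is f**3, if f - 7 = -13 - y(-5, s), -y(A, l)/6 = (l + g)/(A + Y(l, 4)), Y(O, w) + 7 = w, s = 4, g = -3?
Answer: -19683/64 ≈ -307.55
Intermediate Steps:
Y(O, w) = -7 + w
y(A, l) = -6*(-3 + l)/(-3 + A) (y(A, l) = -6*(l - 3)/(A + (-7 + 4)) = -6*(-3 + l)/(A - 3) = -6*(-3 + l)/(-3 + A))
f = -27/4 (f = 7 + (-13 - 6*(3 - 1*4)/(-3 - 5)) = 7 + (-13 - 6*(3 - 4)/(-8)) = 7 + (-13 - 6*(-1)*(-1)/8) = 7 + (-13 - 1*3/4) = 7 + (-13 - 3/4) = 7 - 55/4 = -27/4 ≈ -6.7500)
f**3 = (-27/4)**3 = -19683/64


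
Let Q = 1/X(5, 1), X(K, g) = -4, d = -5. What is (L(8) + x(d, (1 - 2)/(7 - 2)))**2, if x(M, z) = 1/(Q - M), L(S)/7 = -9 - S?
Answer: 5094049/361 ≈ 14111.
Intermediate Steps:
L(S) = -63 - 7*S (L(S) = 7*(-9 - S) = -63 - 7*S)
Q = -1/4 (Q = 1/(-4) = -1/4 ≈ -0.25000)
x(M, z) = 1/(-1/4 - M)
(L(8) + x(d, (1 - 2)/(7 - 2)))**2 = ((-63 - 7*8) - 4/(1 + 4*(-5)))**2 = ((-63 - 56) - 4/(1 - 20))**2 = (-119 - 4/(-19))**2 = (-119 - 4*(-1/19))**2 = (-119 + 4/19)**2 = (-2257/19)**2 = 5094049/361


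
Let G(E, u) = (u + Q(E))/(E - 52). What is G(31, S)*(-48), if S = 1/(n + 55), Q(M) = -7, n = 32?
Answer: -9728/609 ≈ -15.974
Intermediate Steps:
S = 1/87 (S = 1/(32 + 55) = 1/87 ≈ 0.011494)
G(E, u) = (-7 + u)/(-52 + E) (G(E, u) = (u - 7)/(E - 52) = (-7 + u)/(-52 + E))
G(31, S)*(-48) = ((-7 + 1/87)/(-52 + 31))*(-48) = (-608/87/(-21))*(-48) = -1/21*(-608/87)*(-48) = (608/1827)*(-48) = -9728/609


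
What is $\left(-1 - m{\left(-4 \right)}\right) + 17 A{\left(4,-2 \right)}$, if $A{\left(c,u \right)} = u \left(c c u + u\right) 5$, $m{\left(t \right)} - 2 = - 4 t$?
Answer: $5761$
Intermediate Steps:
$m{\left(t \right)} = 2 - 4 t$
$A{\left(c,u \right)} = 5 u \left(u + u c^{2}\right)$ ($A{\left(c,u \right)} = u \left(c^{2} u + u\right) 5 = u \left(u c^{2} + u\right) 5 = u \left(u + u c^{2}\right) 5 = 5 u \left(u + u c^{2}\right)$)
$\left(-1 - m{\left(-4 \right)}\right) + 17 A{\left(4,-2 \right)} = \left(-1 - \left(2 - -16\right)\right) + 17 \cdot 5 \left(-2\right)^{2} \left(1 + 4^{2}\right) = \left(-1 - \left(2 + 16\right)\right) + 17 \cdot 5 \cdot 4 \left(1 + 16\right) = \left(-1 - 18\right) + 17 \cdot 5 \cdot 4 \cdot 17 = \left(-1 - 18\right) + 17 \cdot 340 = -19 + 5780 = 5761$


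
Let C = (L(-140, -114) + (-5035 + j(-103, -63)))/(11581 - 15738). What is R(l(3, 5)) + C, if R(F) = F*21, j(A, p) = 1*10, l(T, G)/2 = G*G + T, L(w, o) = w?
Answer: 4893797/4157 ≈ 1177.2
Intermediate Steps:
l(T, G) = 2*T + 2*G² (l(T, G) = 2*(G*G + T) = 2*(G² + T) = 2*(T + G²) = 2*T + 2*G²)
j(A, p) = 10
R(F) = 21*F
C = 5165/4157 (C = (-140 + (-5035 + 10))/(11581 - 15738) = (-140 - 5025)/(-4157) = -5165*(-1/4157) = 5165/4157 ≈ 1.2425)
R(l(3, 5)) + C = 21*(2*3 + 2*5²) + 5165/4157 = 21*(6 + 2*25) + 5165/4157 = 21*(6 + 50) + 5165/4157 = 21*56 + 5165/4157 = 1176 + 5165/4157 = 4893797/4157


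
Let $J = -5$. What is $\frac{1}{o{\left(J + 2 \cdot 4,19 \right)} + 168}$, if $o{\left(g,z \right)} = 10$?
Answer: $\frac{1}{178} \approx 0.005618$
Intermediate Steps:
$\frac{1}{o{\left(J + 2 \cdot 4,19 \right)} + 168} = \frac{1}{10 + 168} = \frac{1}{178}$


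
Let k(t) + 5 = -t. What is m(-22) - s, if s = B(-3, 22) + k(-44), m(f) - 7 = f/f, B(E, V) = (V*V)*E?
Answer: 1421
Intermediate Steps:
B(E, V) = E*V**2 (B(E, V) = V**2*E = E*V**2)
k(t) = -5 - t
m(f) = 8 (m(f) = 7 + f/f = 7 + 1 = 8)
s = -1413 (s = -3*22**2 + (-5 - 1*(-44)) = -3*484 + (-5 + 44) = -1452 + 39 = -1413)
m(-22) - s = 8 - 1*(-1413) = 8 + 1413 = 1421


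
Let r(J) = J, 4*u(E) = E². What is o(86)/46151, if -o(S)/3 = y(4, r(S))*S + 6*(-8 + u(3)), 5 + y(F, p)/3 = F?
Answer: 1755/92302 ≈ 0.019014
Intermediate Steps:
u(E) = E²/4
y(F, p) = -15 + 3*F
o(S) = 207/2 + 9*S (o(S) = -3*((-15 + 3*4)*S + 6*(-8 + (¼)*3²)) = -3*((-15 + 12)*S + 6*(-8 + (¼)*9)) = -3*(-3*S + 6*(-8 + 9/4)) = -3*(-3*S + 6*(-23/4)) = -3*(-3*S - 69/2) = -3*(-69/2 - 3*S) = 207/2 + 9*S)
o(86)/46151 = (207/2 + 9*86)/46151 = (207/2 + 774)*(1/46151) = (1755/2)*(1/46151) = 1755/92302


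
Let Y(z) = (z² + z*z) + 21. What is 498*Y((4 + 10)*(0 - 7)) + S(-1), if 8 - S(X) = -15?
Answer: 9576065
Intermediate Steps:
Y(z) = 21 + 2*z² (Y(z) = (z² + z²) + 21 = 2*z² + 21 = 21 + 2*z²)
S(X) = 23 (S(X) = 8 - 1*(-15) = 8 + 15 = 23)
498*Y((4 + 10)*(0 - 7)) + S(-1) = 498*(21 + 2*((4 + 10)*(0 - 7))²) + 23 = 498*(21 + 2*(14*(-7))²) + 23 = 498*(21 + 2*(-98)²) + 23 = 498*(21 + 2*9604) + 23 = 498*(21 + 19208) + 23 = 498*19229 + 23 = 9576042 + 23 = 9576065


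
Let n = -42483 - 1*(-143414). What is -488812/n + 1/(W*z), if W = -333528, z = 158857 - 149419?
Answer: -1538700628791299/317714362892784 ≈ -4.8430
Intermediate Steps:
n = 100931 (n = -42483 + 143414 = 100931)
z = 9438
-488812/n + 1/(W*z) = -488812/100931 + 1/(-333528*9438) = -488812*1/100931 - 1/333528*1/9438 = -488812/100931 - 1/3147837264 = -1538700628791299/317714362892784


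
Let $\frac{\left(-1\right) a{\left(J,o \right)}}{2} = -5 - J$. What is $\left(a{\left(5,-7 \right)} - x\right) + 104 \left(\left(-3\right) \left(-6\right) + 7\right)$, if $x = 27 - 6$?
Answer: $2599$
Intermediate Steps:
$x = 21$ ($x = 27 - 6 = 21$)
$a{\left(J,o \right)} = 10 + 2 J$ ($a{\left(J,o \right)} = - 2 \left(-5 - J\right) = 10 + 2 J$)
$\left(a{\left(5,-7 \right)} - x\right) + 104 \left(\left(-3\right) \left(-6\right) + 7\right) = \left(\left(10 + 2 \cdot 5\right) - 21\right) + 104 \left(\left(-3\right) \left(-6\right) + 7\right) = \left(\left(10 + 10\right) - 21\right) + 104 \left(18 + 7\right) = \left(20 - 21\right) + 104 \cdot 25 = -1 + 2600 = 2599$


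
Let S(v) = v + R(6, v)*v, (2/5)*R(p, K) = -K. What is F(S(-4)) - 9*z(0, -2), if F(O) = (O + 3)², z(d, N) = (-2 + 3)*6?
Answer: 1627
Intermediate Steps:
R(p, K) = -5*K/2 (R(p, K) = 5*(-K)/2 = -5*K/2)
z(d, N) = 6 (z(d, N) = 1*6 = 6)
S(v) = v - 5*v²/2 (S(v) = v + (-5*v/2)*v = v - 5*v²/2)
F(O) = (3 + O)²
F(S(-4)) - 9*z(0, -2) = (3 + (½)*(-4)*(2 - 5*(-4)))² - 9*6 = (3 + (½)*(-4)*(2 + 20))² - 54 = (3 + (½)*(-4)*22)² - 54 = (3 - 44)² - 54 = (-41)² - 54 = 1681 - 54 = 1627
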